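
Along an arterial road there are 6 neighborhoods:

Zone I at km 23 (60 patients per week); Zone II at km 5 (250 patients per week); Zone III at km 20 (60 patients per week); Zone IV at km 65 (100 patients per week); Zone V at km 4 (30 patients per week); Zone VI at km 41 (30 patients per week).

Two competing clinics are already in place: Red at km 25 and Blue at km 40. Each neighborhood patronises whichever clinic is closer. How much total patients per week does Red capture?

400

The indifferent point is the midpoint (25+40)/2 = 32.5; neighborhoods left of it (closer to Red at 25) go to Red, those right go to Blue.
  Zone V at 4 (w=30) → Red
  Zone II at 5 (w=250) → Red
  Zone III at 20 (w=60) → Red
  Zone I at 23 (w=60) → Red
  Zone VI at 41 (w=30) → Blue
  Zone IV at 65 (w=100) → Blue
Red captures 400; Blue captures 130.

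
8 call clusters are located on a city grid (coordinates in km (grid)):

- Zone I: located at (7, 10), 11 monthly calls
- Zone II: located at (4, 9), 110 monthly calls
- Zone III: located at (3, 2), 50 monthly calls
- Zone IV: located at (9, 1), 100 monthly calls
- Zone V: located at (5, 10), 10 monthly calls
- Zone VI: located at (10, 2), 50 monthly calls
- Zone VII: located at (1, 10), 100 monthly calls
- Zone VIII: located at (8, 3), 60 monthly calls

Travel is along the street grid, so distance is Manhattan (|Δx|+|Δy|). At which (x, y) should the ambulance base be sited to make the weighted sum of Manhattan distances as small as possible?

(4, 3)

Manhattan distance separates: Σwᵢ(|x−xᵢ|+|y−yᵢ|) = Σwᵢ|x−xᵢ| + Σwᵢ|y−yᵢ|, so x and y are optimised independently as 1-D weighted medians.
Total weight W = 491; half = 245.5.
x-coordinate, sorted with cumulative weight:
  x=1 (Zone VII, w=100) cum 100
  x=3 (Zone III, w=50) cum 150
  x=4 (Zone II, w=110) cum 260  ← median
  x=5 (Zone V, w=10) cum 270
  x=7 (Zone I, w=11) cum 281
  x=8 (Zone VIII, w=60) cum 341
  x=9 (Zone IV, w=100) cum 441
  x=10 (Zone VI, w=50) cum 491
⇒ x* = 4
y-coordinate, sorted with cumulative weight:
  y=1 (Zone IV, w=100) cum 100
  y=2 (Zone III, w=50) cum 150
  y=2 (Zone VI, w=50) cum 200
  y=3 (Zone VIII, w=60) cum 260  ← median
  y=9 (Zone II, w=110) cum 370
  y=10 (Zone I, w=11) cum 381
  y=10 (Zone V, w=10) cum 391
  y=10 (Zone VII, w=100) cum 491
⇒ y* = 3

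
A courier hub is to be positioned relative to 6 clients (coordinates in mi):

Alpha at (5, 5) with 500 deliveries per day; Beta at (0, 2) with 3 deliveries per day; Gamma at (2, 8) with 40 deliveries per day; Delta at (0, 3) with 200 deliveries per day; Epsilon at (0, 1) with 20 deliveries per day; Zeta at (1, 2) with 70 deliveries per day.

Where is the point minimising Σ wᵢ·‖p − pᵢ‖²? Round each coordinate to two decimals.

(3.18, 4.30)

The minimiser of Σwᵢ‖p−pᵢ‖² is the weighted centroid p* = (Σwᵢpᵢ)/(Σwᵢ).
Σwᵢ = 833.
Σwᵢxᵢ = 500·5 + 3·0 + 40·2 + 200·0 + 20·0 + 70·1 = 2650.
Σwᵢyᵢ = 500·5 + 3·2 + 40·8 + 200·3 + 20·1 + 70·2 = 3586.
x* = 2650/833 = 3.18, y* = 3586/833 = 4.30.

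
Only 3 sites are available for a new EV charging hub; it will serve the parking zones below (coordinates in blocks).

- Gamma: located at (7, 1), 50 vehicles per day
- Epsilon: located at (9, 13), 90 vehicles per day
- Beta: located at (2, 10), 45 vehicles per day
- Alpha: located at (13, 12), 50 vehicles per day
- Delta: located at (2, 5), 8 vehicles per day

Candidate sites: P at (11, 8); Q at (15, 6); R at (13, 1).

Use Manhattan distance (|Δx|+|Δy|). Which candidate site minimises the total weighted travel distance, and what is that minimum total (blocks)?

P, total 2071 blocks

Total weighted distance at each candidate:
  P (11, 8): total = 2071
  Q (15, 6): total = 3097
  R (13, 1): total = 3310
Minimum is at P with total 2071 blocks.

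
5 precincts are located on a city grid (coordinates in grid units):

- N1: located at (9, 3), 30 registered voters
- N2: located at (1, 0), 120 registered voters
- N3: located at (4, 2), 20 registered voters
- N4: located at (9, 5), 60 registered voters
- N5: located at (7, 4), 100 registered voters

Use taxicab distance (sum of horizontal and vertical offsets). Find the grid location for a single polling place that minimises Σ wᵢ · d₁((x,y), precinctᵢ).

(7, 3)

Manhattan distance separates: Σwᵢ(|x−xᵢ|+|y−yᵢ|) = Σwᵢ|x−xᵢ| + Σwᵢ|y−yᵢ|, so x and y are optimised independently as 1-D weighted medians.
Total weight W = 330; half = 165.
x-coordinate, sorted with cumulative weight:
  x=1 (N2, w=120) cum 120
  x=4 (N3, w=20) cum 140
  x=7 (N5, w=100) cum 240  ← median
  x=9 (N1, w=30) cum 270
  x=9 (N4, w=60) cum 330
⇒ x* = 7
y-coordinate, sorted with cumulative weight:
  y=0 (N2, w=120) cum 120
  y=2 (N3, w=20) cum 140
  y=3 (N1, w=30) cum 170  ← median
  y=4 (N5, w=100) cum 270
  y=5 (N4, w=60) cum 330
⇒ y* = 3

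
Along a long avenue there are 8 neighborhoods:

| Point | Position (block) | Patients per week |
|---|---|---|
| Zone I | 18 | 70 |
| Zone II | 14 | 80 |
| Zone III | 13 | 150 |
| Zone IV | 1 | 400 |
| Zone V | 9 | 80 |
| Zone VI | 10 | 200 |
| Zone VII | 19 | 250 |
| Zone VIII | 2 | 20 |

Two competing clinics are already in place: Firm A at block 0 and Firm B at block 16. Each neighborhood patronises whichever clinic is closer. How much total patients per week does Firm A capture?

The indifferent point is the midpoint (0+16)/2 = 8; neighborhoods left of it (closer to Firm A at 0) go to Firm A, those right go to Firm B.
  Zone IV at 1 (w=400) → Firm A
  Zone VIII at 2 (w=20) → Firm A
  Zone V at 9 (w=80) → Firm B
  Zone VI at 10 (w=200) → Firm B
  Zone III at 13 (w=150) → Firm B
  Zone II at 14 (w=80) → Firm B
  Zone I at 18 (w=70) → Firm B
  Zone VII at 19 (w=250) → Firm B
Firm A captures 420; Firm B captures 830.

420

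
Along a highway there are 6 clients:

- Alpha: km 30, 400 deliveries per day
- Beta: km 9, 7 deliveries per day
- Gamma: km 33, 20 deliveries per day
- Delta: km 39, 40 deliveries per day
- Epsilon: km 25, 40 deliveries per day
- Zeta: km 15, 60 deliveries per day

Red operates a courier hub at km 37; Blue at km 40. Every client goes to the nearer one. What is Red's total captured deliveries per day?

527

The indifferent point is the midpoint (37+40)/2 = 38.5; clients left of it (closer to Red at 37) go to Red, those right go to Blue.
  Beta at 9 (w=7) → Red
  Zeta at 15 (w=60) → Red
  Epsilon at 25 (w=40) → Red
  Alpha at 30 (w=400) → Red
  Gamma at 33 (w=20) → Red
  Delta at 39 (w=40) → Blue
Red captures 527; Blue captures 40.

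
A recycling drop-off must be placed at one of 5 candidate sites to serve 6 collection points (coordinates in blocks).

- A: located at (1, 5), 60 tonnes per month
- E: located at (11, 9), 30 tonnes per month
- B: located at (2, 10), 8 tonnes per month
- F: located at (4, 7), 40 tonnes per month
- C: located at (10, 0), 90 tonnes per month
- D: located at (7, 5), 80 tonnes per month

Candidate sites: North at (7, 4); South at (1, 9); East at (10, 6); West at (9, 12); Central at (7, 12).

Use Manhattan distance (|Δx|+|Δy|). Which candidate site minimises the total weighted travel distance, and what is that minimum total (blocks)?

North, total 1728 blocks

Total weighted distance at each candidate:
  North (7, 4): total = 1728
  South (1, 9): total = 3176
  East (10, 6): total = 1956
  West (9, 12): total = 3412
  Central (7, 12): total = 3276
Minimum is at North with total 1728 blocks.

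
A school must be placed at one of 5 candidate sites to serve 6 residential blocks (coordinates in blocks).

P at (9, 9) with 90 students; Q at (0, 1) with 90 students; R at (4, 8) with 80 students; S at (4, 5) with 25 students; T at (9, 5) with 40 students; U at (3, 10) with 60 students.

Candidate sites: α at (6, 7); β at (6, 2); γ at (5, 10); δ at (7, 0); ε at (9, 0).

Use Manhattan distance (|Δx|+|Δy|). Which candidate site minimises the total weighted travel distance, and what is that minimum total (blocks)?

α, total 2430 blocks

Total weighted distance at each candidate:
  α (6, 7): total = 2430
  β (6, 2): total = 3195
  γ (5, 10): total = 2580
  δ (7, 0): total = 3910
  ε (9, 0): total = 4160
Minimum is at α with total 2430 blocks.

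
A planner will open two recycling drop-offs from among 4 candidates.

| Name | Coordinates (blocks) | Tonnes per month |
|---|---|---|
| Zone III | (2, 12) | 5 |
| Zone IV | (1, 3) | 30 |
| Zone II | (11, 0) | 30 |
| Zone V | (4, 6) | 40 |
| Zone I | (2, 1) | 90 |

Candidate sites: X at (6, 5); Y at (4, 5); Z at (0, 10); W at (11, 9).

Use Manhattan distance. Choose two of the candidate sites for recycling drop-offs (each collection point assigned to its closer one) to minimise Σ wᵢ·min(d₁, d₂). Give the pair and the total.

Evaluate every pair (each demand assigned to the nearer of the two):
  {Y, W}: total = 1045
  {X, Y}: total = 1075
  {Y, Z}: total = 1110
  {X, Z}: total = 1370
  {X, W}: total = 1375
  {Z, W}: total = 1840
Best pair: {Y, W} with total 1045.

{Y, W}, total 1045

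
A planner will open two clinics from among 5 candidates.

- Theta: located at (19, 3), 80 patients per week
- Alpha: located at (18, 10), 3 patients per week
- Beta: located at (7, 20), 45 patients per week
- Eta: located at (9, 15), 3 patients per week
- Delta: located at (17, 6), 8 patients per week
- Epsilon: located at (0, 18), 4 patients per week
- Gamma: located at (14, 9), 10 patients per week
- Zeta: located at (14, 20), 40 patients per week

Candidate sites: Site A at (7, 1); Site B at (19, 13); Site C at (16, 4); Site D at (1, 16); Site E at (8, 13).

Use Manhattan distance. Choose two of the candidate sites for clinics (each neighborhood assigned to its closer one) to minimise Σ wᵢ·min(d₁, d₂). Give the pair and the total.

Evaluate every pair (each demand assigned to the nearer of the two):
  {Site C, Site E}: total = 1379
  {Site C, Site D}: total = 1607
  {Site B, Site E}: total = 1875
  {Site B, Site C}: total = 1893
  {Site B, Site D}: total = 1943
  {Site A, Site C}: total = 2157
  {Site A, Site E}: total = 2320
  {Site A, Site B}: total = 2441
  {Site A, Site D}: total = 2619
  {Site D, Site E}: total = 2848
Best pair: {Site C, Site E} with total 1379.

{Site C, Site E}, total 1379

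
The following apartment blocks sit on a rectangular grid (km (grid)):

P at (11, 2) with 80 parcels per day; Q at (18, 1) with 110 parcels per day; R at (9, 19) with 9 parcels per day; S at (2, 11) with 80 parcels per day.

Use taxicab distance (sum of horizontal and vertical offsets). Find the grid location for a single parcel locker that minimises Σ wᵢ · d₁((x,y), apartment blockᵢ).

(11, 2)

Manhattan distance separates: Σwᵢ(|x−xᵢ|+|y−yᵢ|) = Σwᵢ|x−xᵢ| + Σwᵢ|y−yᵢ|, so x and y are optimised independently as 1-D weighted medians.
Total weight W = 279; half = 139.5.
x-coordinate, sorted with cumulative weight:
  x=2 (S, w=80) cum 80
  x=9 (R, w=9) cum 89
  x=11 (P, w=80) cum 169  ← median
  x=18 (Q, w=110) cum 279
⇒ x* = 11
y-coordinate, sorted with cumulative weight:
  y=1 (Q, w=110) cum 110
  y=2 (P, w=80) cum 190  ← median
  y=11 (S, w=80) cum 270
  y=19 (R, w=9) cum 279
⇒ y* = 2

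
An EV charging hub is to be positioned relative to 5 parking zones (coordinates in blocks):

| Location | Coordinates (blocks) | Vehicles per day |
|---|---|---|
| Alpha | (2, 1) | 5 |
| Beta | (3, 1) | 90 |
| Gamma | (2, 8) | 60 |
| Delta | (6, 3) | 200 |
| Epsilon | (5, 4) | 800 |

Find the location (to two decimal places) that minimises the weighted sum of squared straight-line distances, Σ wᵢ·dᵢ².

The minimiser of Σwᵢ‖p−pᵢ‖² is the weighted centroid p* = (Σwᵢpᵢ)/(Σwᵢ).
Σwᵢ = 1155.
Σwᵢxᵢ = 5·2 + 90·3 + 60·2 + 200·6 + 800·5 = 5600.
Σwᵢyᵢ = 5·1 + 90·1 + 60·8 + 200·3 + 800·4 = 4375.
x* = 5600/1155 = 4.85, y* = 4375/1155 = 3.79.

(4.85, 3.79)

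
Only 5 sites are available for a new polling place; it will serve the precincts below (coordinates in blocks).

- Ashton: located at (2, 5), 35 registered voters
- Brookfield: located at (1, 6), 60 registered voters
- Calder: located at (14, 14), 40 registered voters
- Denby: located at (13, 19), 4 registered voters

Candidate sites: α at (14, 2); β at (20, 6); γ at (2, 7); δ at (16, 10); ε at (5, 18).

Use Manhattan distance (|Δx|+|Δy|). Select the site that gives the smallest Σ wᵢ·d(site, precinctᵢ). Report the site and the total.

γ, total 1042 blocks

Total weighted distance at each candidate:
  α (14, 2): total = 2097
  β (20, 6): total = 2445
  γ (2, 7): total = 1042
  δ (16, 10): total = 2093
  ε (5, 18): total = 2076
Minimum is at γ with total 1042 blocks.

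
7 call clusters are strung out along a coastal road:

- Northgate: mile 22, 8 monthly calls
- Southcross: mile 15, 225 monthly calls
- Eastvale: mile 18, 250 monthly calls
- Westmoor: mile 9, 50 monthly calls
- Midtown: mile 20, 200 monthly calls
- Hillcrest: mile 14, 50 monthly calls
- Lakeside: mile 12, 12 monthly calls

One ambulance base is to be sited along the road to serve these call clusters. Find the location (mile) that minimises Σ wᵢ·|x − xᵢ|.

For a sum of weighted absolute distances on a line, the optimum is the weighted median (not the mean). Total weight W = 795; half-weight = 397.5.
Sort by position and accumulate weight:
  mile 9 (Westmoor, w=50) → cum 50
  mile 12 (Lakeside, w=12) → cum 62
  mile 14 (Hillcrest, w=50) → cum 112
  mile 15 (Southcross, w=225) → cum 337
  mile 18 (Eastvale, w=250) → cum 587  ≥ 397.5 → median here
  mile 20 (Midtown, w=200) → cum 787
  mile 22 (Northgate, w=8) → cum 795
Optimal location: mile 18.

x = 18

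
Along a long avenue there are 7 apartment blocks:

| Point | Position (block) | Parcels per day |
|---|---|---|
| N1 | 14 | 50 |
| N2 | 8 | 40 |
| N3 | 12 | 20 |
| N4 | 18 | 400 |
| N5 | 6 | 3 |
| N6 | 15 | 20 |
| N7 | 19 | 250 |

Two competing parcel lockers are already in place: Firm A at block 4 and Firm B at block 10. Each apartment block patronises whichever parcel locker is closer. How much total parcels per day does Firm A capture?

The indifferent point is the midpoint (4+10)/2 = 7; apartment blocks left of it (closer to Firm A at 4) go to Firm A, those right go to Firm B.
  N5 at 6 (w=3) → Firm A
  N2 at 8 (w=40) → Firm B
  N3 at 12 (w=20) → Firm B
  N1 at 14 (w=50) → Firm B
  N6 at 15 (w=20) → Firm B
  N4 at 18 (w=400) → Firm B
  N7 at 19 (w=250) → Firm B
Firm A captures 3; Firm B captures 780.

3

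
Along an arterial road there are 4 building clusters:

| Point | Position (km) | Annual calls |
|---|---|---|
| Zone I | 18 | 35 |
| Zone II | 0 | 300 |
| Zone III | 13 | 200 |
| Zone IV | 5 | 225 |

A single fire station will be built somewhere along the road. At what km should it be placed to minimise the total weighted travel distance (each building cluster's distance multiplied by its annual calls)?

For a sum of weighted absolute distances on a line, the optimum is the weighted median (not the mean). Total weight W = 760; half-weight = 380.
Sort by position and accumulate weight:
  km 0 (Zone II, w=300) → cum 300
  km 5 (Zone IV, w=225) → cum 525  ≥ 380 → median here
  km 13 (Zone III, w=200) → cum 725
  km 18 (Zone I, w=35) → cum 760
Optimal location: km 5.

x = 5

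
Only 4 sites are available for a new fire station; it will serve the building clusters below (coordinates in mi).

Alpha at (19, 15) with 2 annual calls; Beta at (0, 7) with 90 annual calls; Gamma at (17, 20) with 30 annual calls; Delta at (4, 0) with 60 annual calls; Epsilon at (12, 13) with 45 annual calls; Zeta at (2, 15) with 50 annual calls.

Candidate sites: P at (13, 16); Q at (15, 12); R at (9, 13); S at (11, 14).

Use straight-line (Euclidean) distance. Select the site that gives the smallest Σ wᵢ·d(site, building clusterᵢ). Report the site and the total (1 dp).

R, total 2647.5 mi

Total weighted distance at each candidate:
  P (13, 16): total = 3400.9
  Q (15, 12): total = 3466.5
  R (9, 13): total = 2647.5
  S (11, 14): total = 2899.7
Minimum is at R with total 2647.5 mi.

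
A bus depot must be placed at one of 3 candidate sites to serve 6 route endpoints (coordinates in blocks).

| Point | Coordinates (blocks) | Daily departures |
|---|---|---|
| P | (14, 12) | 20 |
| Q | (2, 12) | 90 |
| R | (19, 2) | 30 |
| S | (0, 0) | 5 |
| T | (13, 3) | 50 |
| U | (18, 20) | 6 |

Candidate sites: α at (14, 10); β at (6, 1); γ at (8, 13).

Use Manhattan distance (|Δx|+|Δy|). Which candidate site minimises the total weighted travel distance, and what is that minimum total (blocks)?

α, total 2294 blocks

Total weighted distance at each candidate:
  α (14, 10): total = 2294
  β (6, 1): total = 2821
  γ (8, 13): total = 2387
Minimum is at α with total 2294 blocks.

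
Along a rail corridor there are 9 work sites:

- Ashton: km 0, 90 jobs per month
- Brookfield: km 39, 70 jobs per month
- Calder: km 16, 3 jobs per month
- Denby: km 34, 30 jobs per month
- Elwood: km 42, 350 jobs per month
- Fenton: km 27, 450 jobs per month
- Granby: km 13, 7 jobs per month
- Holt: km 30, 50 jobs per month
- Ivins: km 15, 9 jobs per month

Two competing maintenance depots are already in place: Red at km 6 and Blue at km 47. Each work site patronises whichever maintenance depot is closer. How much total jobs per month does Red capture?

The indifferent point is the midpoint (6+47)/2 = 26.5; work sites left of it (closer to Red at 6) go to Red, those right go to Blue.
  Ashton at 0 (w=90) → Red
  Granby at 13 (w=7) → Red
  Ivins at 15 (w=9) → Red
  Calder at 16 (w=3) → Red
  Fenton at 27 (w=450) → Blue
  Holt at 30 (w=50) → Blue
  Denby at 34 (w=30) → Blue
  Brookfield at 39 (w=70) → Blue
  Elwood at 42 (w=350) → Blue
Red captures 109; Blue captures 950.

109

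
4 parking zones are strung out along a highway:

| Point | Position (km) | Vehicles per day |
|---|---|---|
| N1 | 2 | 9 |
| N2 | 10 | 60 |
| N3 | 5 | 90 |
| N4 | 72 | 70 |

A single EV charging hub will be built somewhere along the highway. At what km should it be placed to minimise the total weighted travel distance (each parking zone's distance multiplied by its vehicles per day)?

x = 10

For a sum of weighted absolute distances on a line, the optimum is the weighted median (not the mean). Total weight W = 229; half-weight = 114.5.
Sort by position and accumulate weight:
  km 2 (N1, w=9) → cum 9
  km 5 (N3, w=90) → cum 99
  km 10 (N2, w=60) → cum 159  ≥ 114.5 → median here
  km 72 (N4, w=70) → cum 229
Optimal location: km 10.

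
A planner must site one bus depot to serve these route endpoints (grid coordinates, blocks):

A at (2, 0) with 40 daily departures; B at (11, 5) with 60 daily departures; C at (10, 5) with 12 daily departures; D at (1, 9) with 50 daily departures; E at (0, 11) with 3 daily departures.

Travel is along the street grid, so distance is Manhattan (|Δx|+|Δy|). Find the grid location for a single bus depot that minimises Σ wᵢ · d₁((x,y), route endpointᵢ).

(2, 5)

Manhattan distance separates: Σwᵢ(|x−xᵢ|+|y−yᵢ|) = Σwᵢ|x−xᵢ| + Σwᵢ|y−yᵢ|, so x and y are optimised independently as 1-D weighted medians.
Total weight W = 165; half = 82.5.
x-coordinate, sorted with cumulative weight:
  x=0 (E, w=3) cum 3
  x=1 (D, w=50) cum 53
  x=2 (A, w=40) cum 93  ← median
  x=10 (C, w=12) cum 105
  x=11 (B, w=60) cum 165
⇒ x* = 2
y-coordinate, sorted with cumulative weight:
  y=0 (A, w=40) cum 40
  y=5 (B, w=60) cum 100  ← median
  y=5 (C, w=12) cum 112
  y=9 (D, w=50) cum 162
  y=11 (E, w=3) cum 165
⇒ y* = 5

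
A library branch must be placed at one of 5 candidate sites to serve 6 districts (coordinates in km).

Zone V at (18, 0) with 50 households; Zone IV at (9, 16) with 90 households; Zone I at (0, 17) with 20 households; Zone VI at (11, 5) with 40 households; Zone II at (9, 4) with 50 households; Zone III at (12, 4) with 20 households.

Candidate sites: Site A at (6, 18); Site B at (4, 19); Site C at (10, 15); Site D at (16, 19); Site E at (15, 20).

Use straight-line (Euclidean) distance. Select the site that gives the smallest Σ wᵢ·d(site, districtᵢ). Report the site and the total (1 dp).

Total weighted distance at each candidate:
  Site A (6, 18): total = 3105.5
  Site B (4, 19): total = 3550.9
  Site C (10, 15): total = 2359.1
  Site D (16, 19): total = 3695.9
  Site E (15, 20): total = 3767.1
Minimum is at Site C with total 2359.1 km.

Site C, total 2359.1 km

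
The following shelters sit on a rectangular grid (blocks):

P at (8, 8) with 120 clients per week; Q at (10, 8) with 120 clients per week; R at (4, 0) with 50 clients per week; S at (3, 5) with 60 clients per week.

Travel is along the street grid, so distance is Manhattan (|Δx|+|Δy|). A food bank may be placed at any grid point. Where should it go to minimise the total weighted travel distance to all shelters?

(8, 8)

Manhattan distance separates: Σwᵢ(|x−xᵢ|+|y−yᵢ|) = Σwᵢ|x−xᵢ| + Σwᵢ|y−yᵢ|, so x and y are optimised independently as 1-D weighted medians.
Total weight W = 350; half = 175.
x-coordinate, sorted with cumulative weight:
  x=3 (S, w=60) cum 60
  x=4 (R, w=50) cum 110
  x=8 (P, w=120) cum 230  ← median
  x=10 (Q, w=120) cum 350
⇒ x* = 8
y-coordinate, sorted with cumulative weight:
  y=0 (R, w=50) cum 50
  y=5 (S, w=60) cum 110
  y=8 (P, w=120) cum 230  ← median
  y=8 (Q, w=120) cum 350
⇒ y* = 8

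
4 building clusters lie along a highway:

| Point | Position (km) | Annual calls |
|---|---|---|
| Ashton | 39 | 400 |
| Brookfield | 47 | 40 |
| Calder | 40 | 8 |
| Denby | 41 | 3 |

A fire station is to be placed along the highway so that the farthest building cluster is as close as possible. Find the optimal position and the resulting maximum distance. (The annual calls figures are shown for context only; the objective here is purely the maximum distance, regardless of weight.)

location 43, max distance 4

The 1-center on a line is the midpoint of the two extreme points: leftmost at 39, rightmost at 47.
Optimal location = (39 + 47)/2 = 43; maximum distance = (47 − 39)/2 = 4.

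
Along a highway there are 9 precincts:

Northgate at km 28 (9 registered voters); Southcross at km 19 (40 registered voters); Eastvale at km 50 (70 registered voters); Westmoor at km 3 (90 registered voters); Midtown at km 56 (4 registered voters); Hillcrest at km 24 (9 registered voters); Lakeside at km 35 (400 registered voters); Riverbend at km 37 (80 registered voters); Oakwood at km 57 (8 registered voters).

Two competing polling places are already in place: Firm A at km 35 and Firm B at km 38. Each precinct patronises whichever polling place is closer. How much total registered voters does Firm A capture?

548

The indifferent point is the midpoint (35+38)/2 = 36.5; precincts left of it (closer to Firm A at 35) go to Firm A, those right go to Firm B.
  Westmoor at 3 (w=90) → Firm A
  Southcross at 19 (w=40) → Firm A
  Hillcrest at 24 (w=9) → Firm A
  Northgate at 28 (w=9) → Firm A
  Lakeside at 35 (w=400) → Firm A
  Riverbend at 37 (w=80) → Firm B
  Eastvale at 50 (w=70) → Firm B
  Midtown at 56 (w=4) → Firm B
  Oakwood at 57 (w=8) → Firm B
Firm A captures 548; Firm B captures 162.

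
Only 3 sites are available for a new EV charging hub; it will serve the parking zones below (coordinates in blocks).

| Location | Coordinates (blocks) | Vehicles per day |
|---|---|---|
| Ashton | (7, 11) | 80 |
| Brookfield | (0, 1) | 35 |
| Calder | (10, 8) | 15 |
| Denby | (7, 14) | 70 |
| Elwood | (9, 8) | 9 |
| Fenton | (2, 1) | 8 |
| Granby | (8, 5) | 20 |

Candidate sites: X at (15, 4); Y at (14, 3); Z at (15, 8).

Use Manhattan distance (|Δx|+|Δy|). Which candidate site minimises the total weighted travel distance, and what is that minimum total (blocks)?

Z, total 3119 blocks

Total weighted distance at each candidate:
  X (15, 4): total = 3603
  Y (14, 3): total = 3517
  Z (15, 8): total = 3119
Minimum is at Z with total 3119 blocks.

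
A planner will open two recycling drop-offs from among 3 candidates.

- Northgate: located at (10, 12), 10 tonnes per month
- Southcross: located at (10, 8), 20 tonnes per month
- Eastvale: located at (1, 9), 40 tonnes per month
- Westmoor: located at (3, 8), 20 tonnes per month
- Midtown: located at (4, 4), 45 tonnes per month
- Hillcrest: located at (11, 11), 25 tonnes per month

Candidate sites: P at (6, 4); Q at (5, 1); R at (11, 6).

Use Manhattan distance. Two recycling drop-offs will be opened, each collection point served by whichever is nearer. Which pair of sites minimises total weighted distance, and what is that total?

{P, R}, total 885

Evaluate every pair (each demand assigned to the nearer of the two):
  {P, R}: total = 885
  {Q, R}: total = 1095
  {P, Q}: total = 1210
Best pair: {P, R} with total 885.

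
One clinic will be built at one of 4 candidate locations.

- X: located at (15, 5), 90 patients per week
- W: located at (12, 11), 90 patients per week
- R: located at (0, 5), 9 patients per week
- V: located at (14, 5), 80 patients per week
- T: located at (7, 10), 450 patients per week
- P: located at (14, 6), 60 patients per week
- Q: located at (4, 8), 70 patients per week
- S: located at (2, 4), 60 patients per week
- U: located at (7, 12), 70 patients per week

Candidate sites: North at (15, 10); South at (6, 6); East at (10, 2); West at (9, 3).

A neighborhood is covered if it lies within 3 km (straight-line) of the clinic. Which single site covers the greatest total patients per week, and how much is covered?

South, covering 70

Coverage radius r = 3 km; a point is covered iff (Δx)²+(Δy)² ≤ 3² = 9.
  North (15, 10): covers {none} → 0
  South (6, 6): covers {Q} → 70
  East (10, 2): covers {none} → 0
  West (9, 3): covers {none} → 0
Maximum coverage at South: 70 patients per week.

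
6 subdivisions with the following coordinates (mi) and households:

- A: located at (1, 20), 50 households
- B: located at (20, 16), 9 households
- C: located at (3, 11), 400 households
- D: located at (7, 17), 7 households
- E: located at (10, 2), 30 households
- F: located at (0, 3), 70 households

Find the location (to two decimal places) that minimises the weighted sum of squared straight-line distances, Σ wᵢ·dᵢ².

The minimiser of Σwᵢ‖p−pᵢ‖² is the weighted centroid p* = (Σwᵢpᵢ)/(Σwᵢ).
Σwᵢ = 566.
Σwᵢxᵢ = 50·1 + 9·20 + 400·3 + 7·7 + 30·10 + 70·0 = 1779.
Σwᵢyᵢ = 50·20 + 9·16 + 400·11 + 7·17 + 30·2 + 70·3 = 5933.
x* = 1779/566 = 3.14, y* = 5933/566 = 10.48.

(3.14, 10.48)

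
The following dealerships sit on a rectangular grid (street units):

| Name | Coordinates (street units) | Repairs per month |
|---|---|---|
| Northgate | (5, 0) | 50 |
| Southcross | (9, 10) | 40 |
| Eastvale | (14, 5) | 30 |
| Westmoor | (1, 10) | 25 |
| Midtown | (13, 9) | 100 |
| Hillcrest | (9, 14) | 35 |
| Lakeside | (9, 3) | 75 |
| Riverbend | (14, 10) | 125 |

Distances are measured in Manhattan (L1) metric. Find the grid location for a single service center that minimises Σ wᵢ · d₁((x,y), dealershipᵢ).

(13, 9)

Manhattan distance separates: Σwᵢ(|x−xᵢ|+|y−yᵢ|) = Σwᵢ|x−xᵢ| + Σwᵢ|y−yᵢ|, so x and y are optimised independently as 1-D weighted medians.
Total weight W = 480; half = 240.
x-coordinate, sorted with cumulative weight:
  x=1 (Westmoor, w=25) cum 25
  x=5 (Northgate, w=50) cum 75
  x=9 (Southcross, w=40) cum 115
  x=9 (Hillcrest, w=35) cum 150
  x=9 (Lakeside, w=75) cum 225
  x=13 (Midtown, w=100) cum 325  ← median
  x=14 (Eastvale, w=30) cum 355
  x=14 (Riverbend, w=125) cum 480
⇒ x* = 13
y-coordinate, sorted with cumulative weight:
  y=0 (Northgate, w=50) cum 50
  y=3 (Lakeside, w=75) cum 125
  y=5 (Eastvale, w=30) cum 155
  y=9 (Midtown, w=100) cum 255  ← median
  y=10 (Southcross, w=40) cum 295
  y=10 (Westmoor, w=25) cum 320
  y=10 (Riverbend, w=125) cum 445
  y=14 (Hillcrest, w=35) cum 480
⇒ y* = 9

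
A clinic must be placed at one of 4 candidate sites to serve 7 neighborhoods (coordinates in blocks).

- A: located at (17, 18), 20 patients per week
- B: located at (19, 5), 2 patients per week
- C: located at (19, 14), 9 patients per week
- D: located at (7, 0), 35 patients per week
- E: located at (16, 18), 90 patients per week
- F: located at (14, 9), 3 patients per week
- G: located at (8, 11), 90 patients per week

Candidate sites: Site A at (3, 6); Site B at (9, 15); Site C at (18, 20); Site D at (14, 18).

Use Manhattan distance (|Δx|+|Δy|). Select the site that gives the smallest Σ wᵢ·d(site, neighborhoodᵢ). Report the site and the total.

Total weighted distance at each candidate:
  Site A (3, 6): total = 4312
  Site B (9, 15): total = 2337
  Site C (18, 20): total = 3355
  Site D (14, 18): total = 2429
Minimum is at Site B with total 2337 blocks.

Site B, total 2337 blocks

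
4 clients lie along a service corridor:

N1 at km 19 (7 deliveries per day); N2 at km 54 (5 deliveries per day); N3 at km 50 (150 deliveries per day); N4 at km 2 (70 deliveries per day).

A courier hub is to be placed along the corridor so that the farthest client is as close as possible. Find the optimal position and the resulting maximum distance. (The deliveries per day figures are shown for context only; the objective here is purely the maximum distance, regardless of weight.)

The 1-center on a line is the midpoint of the two extreme points: leftmost at 2, rightmost at 54.
Optimal location = (2 + 54)/2 = 28; maximum distance = (54 − 2)/2 = 26.

location 28, max distance 26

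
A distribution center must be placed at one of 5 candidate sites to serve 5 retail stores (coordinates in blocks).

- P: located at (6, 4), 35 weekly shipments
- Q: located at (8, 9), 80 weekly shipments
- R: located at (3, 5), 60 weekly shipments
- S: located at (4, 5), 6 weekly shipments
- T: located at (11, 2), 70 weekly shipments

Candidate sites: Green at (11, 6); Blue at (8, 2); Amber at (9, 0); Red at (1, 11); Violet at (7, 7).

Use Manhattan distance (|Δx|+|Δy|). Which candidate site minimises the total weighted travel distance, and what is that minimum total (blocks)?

Violet, total 1400 blocks

Total weighted distance at each candidate:
  Green (11, 6): total = 1593
  Blue (8, 2): total = 1432
  Amber (9, 0): total = 2045
  Red (1, 11): total = 3004
  Violet (7, 7): total = 1400
Minimum is at Violet with total 1400 blocks.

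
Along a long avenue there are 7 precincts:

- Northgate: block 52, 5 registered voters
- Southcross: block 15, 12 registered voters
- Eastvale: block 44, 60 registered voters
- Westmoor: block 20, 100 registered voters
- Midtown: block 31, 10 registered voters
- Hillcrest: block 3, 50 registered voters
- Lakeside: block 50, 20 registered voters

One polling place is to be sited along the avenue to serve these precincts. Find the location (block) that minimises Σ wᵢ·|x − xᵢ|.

x = 20

For a sum of weighted absolute distances on a line, the optimum is the weighted median (not the mean). Total weight W = 257; half-weight = 128.5.
Sort by position and accumulate weight:
  block 3 (Hillcrest, w=50) → cum 50
  block 15 (Southcross, w=12) → cum 62
  block 20 (Westmoor, w=100) → cum 162  ≥ 128.5 → median here
  block 31 (Midtown, w=10) → cum 172
  block 44 (Eastvale, w=60) → cum 232
  block 50 (Lakeside, w=20) → cum 252
  block 52 (Northgate, w=5) → cum 257
Optimal location: block 20.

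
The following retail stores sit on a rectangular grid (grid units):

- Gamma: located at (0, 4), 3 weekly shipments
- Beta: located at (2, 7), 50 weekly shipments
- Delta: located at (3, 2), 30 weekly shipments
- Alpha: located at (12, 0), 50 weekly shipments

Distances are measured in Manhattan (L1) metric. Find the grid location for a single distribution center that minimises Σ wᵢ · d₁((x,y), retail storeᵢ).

Manhattan distance separates: Σwᵢ(|x−xᵢ|+|y−yᵢ|) = Σwᵢ|x−xᵢ| + Σwᵢ|y−yᵢ|, so x and y are optimised independently as 1-D weighted medians.
Total weight W = 133; half = 66.5.
x-coordinate, sorted with cumulative weight:
  x=0 (Gamma, w=3) cum 3
  x=2 (Beta, w=50) cum 53
  x=3 (Delta, w=30) cum 83  ← median
  x=12 (Alpha, w=50) cum 133
⇒ x* = 3
y-coordinate, sorted with cumulative weight:
  y=0 (Alpha, w=50) cum 50
  y=2 (Delta, w=30) cum 80  ← median
  y=4 (Gamma, w=3) cum 83
  y=7 (Beta, w=50) cum 133
⇒ y* = 2

(3, 2)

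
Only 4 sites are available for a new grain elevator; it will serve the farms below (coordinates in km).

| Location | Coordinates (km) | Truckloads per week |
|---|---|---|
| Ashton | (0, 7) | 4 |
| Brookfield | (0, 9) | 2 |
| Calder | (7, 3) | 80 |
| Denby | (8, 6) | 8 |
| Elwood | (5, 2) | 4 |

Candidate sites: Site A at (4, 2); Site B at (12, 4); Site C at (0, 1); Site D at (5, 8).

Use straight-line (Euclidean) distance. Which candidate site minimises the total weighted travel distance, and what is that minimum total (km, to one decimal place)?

Total weighted distance at each candidate:
  Site A (4, 2): total = 344.0
  Site B (12, 4): total = 548.3
  Site C (0, 1): total = 718.3
  Site D (5, 8): total = 514.3
Minimum is at Site A with total 344.0 km.

Site A, total 344.0 km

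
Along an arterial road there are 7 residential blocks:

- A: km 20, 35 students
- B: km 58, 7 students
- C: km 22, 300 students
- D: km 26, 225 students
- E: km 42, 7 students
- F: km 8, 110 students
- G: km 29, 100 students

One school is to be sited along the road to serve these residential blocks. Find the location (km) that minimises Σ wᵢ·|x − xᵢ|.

For a sum of weighted absolute distances on a line, the optimum is the weighted median (not the mean). Total weight W = 784; half-weight = 392.
Sort by position and accumulate weight:
  km 8 (F, w=110) → cum 110
  km 20 (A, w=35) → cum 145
  km 22 (C, w=300) → cum 445  ≥ 392 → median here
  km 26 (D, w=225) → cum 670
  km 29 (G, w=100) → cum 770
  km 42 (E, w=7) → cum 777
  km 58 (B, w=7) → cum 784
Optimal location: km 22.

x = 22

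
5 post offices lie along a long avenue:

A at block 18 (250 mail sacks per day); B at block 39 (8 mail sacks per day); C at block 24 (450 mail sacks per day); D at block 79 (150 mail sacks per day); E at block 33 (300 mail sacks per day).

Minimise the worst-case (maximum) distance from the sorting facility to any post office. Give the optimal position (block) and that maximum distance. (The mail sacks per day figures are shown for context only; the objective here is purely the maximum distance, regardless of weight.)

The 1-center on a line is the midpoint of the two extreme points: leftmost at 18, rightmost at 79.
Optimal location = (18 + 79)/2 = 48.5; maximum distance = (79 − 18)/2 = 30.5.

location 48.5, max distance 30.5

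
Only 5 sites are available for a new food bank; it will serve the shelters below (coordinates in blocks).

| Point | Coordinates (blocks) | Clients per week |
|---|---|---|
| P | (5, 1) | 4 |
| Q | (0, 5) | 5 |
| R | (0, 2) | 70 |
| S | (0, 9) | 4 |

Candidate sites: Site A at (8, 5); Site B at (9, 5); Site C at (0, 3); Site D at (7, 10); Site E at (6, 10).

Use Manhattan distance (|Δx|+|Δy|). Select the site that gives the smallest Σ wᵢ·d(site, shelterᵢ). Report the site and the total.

Total weighted distance at each candidate:
  Site A (8, 5): total = 886
  Site B (9, 5): total = 969
  Site C (0, 3): total = 132
  Site D (7, 10): total = 1186
  Site E (6, 10): total = 1103
Minimum is at Site C with total 132 blocks.

Site C, total 132 blocks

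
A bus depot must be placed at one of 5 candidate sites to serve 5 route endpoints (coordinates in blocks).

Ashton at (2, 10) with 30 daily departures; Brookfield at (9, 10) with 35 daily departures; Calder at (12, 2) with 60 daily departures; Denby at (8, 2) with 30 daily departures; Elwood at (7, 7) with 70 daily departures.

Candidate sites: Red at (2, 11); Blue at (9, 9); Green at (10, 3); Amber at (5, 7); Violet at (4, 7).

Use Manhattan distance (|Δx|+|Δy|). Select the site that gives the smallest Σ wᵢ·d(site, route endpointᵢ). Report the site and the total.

Total weighted distance at each candidate:
  Red (2, 11): total = 2530
  Blue (9, 9): total = 1395
  Green (10, 3): total = 1490
  Amber (5, 7): total = 1525
  Violet (4, 7): total = 1690
Minimum is at Blue with total 1395 blocks.

Blue, total 1395 blocks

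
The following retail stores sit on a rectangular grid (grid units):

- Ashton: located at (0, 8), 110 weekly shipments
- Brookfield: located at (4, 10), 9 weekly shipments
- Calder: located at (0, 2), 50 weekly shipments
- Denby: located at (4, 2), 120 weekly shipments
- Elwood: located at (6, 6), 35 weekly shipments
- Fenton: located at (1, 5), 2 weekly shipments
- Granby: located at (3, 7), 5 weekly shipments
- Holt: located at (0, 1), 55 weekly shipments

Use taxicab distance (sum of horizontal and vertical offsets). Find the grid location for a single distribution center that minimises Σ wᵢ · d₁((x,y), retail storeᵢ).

(0, 2)

Manhattan distance separates: Σwᵢ(|x−xᵢ|+|y−yᵢ|) = Σwᵢ|x−xᵢ| + Σwᵢ|y−yᵢ|, so x and y are optimised independently as 1-D weighted medians.
Total weight W = 386; half = 193.
x-coordinate, sorted with cumulative weight:
  x=0 (Ashton, w=110) cum 110
  x=0 (Calder, w=50) cum 160
  x=0 (Holt, w=55) cum 215  ← median
  x=1 (Fenton, w=2) cum 217
  x=3 (Granby, w=5) cum 222
  x=4 (Brookfield, w=9) cum 231
  x=4 (Denby, w=120) cum 351
  x=6 (Elwood, w=35) cum 386
⇒ x* = 0
y-coordinate, sorted with cumulative weight:
  y=1 (Holt, w=55) cum 55
  y=2 (Calder, w=50) cum 105
  y=2 (Denby, w=120) cum 225  ← median
  y=5 (Fenton, w=2) cum 227
  y=6 (Elwood, w=35) cum 262
  y=7 (Granby, w=5) cum 267
  y=8 (Ashton, w=110) cum 377
  y=10 (Brookfield, w=9) cum 386
⇒ y* = 2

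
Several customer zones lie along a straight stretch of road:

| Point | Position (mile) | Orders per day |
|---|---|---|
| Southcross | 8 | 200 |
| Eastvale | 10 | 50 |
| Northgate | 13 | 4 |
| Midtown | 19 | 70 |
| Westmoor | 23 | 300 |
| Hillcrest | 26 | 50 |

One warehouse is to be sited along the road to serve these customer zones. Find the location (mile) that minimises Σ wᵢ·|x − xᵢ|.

x = 23

For a sum of weighted absolute distances on a line, the optimum is the weighted median (not the mean). Total weight W = 674; half-weight = 337.
Sort by position and accumulate weight:
  mile 8 (Southcross, w=200) → cum 200
  mile 10 (Eastvale, w=50) → cum 250
  mile 13 (Northgate, w=4) → cum 254
  mile 19 (Midtown, w=70) → cum 324
  mile 23 (Westmoor, w=300) → cum 624  ≥ 337 → median here
  mile 26 (Hillcrest, w=50) → cum 674
Optimal location: mile 23.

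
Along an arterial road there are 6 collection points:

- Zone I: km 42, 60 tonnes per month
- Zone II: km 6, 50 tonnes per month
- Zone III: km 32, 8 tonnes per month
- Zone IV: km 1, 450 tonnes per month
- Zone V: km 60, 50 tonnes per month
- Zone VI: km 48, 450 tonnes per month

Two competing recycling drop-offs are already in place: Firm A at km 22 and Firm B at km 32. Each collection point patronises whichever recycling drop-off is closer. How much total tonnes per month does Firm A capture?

500

The indifferent point is the midpoint (22+32)/2 = 27; collection points left of it (closer to Firm A at 22) go to Firm A, those right go to Firm B.
  Zone IV at 1 (w=450) → Firm A
  Zone II at 6 (w=50) → Firm A
  Zone III at 32 (w=8) → Firm B
  Zone I at 42 (w=60) → Firm B
  Zone VI at 48 (w=450) → Firm B
  Zone V at 60 (w=50) → Firm B
Firm A captures 500; Firm B captures 568.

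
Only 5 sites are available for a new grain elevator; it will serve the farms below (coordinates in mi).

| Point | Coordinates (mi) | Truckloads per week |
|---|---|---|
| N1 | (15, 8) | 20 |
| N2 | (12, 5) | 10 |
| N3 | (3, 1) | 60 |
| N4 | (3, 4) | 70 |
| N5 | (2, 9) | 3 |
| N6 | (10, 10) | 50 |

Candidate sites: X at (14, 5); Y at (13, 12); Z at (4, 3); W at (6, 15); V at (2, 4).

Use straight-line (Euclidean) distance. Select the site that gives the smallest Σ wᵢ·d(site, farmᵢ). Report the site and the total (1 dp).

Total weighted distance at each candidate:
  X (14, 5): total = 1916.8
  Y (13, 12): total = 2163.0
  Z (4, 3): total = 1037.2
  W (6, 15): total = 2343.6
  V (2, 4): total = 1147.3
Minimum is at Z with total 1037.2 mi.

Z, total 1037.2 mi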